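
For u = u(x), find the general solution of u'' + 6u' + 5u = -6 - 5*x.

Characteristic equation r² + 6r + 5 = 0 factors as (r + 1)(r + 5) = 0, so r = -1, -5.
Hence u_h = C1*exp(-x) + C2*exp(-5*x).
For the particular solution try u_p = A0 + A1*x. Substituting and matching coefficients of each power of x gives A0 = 0, A1 = -1, so u_p = -x.

u = -x + C1*exp(-x) + C2*exp(-5*x)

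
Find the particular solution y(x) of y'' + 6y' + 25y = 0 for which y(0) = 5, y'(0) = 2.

Characteristic equation r² + 6r + 25 = 0 has discriminant (6)² - 4·(25) = -64 < 0, so r = -3 ± 4i.
Hence y_h = C1*cos(4*x)*exp(-3*x) + C2*exp(-3*x)*sin(4*x).
Apply the initial conditions: y(0) = C1 = 5 and y'(0) = -3*C1 + 4*C2 = 2. Solving gives C1 = 5, C2 = 17/4.

y = 5*cos(4*x)*exp(-3*x) + 17*exp(-3*x)*sin(4*x)/4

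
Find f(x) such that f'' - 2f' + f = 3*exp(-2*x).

Characteristic equation r² - 2r + 1 = 0 has discriminant (-2)² - 4·(1) = 0, so r = 1 is a repeated root.
Hence f_h = (C1 + C2*x)*exp(x).
Try f_p = A*exp(-2*x). Substituting into the equation and dividing by exp(-2*x) gives A = 1/3, so f_p = exp(-2*x)/3.

f = exp(-2*x)/3 + C1*exp(x) + C2*x*exp(x)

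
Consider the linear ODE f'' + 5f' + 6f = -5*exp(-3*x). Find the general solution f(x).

f = C1*exp(-2*x) + C2*exp(-3*x) + 5*x*exp(-3*x)

Characteristic equation r² + 5r + 6 = 0 factors as (r + 2)(r + 3) = 0, so r = -2, -3.
Hence f_h = C1*exp(-2*x) + C2*exp(-3*x).
Since exp(-3*x) solves the homogeneous equation (r = -3 is a root of multiplicity 1), multiply the trial by x. Try f_p = A*x*exp(-3*x). Substituting into the equation and dividing by exp(-3*x) gives A = 5, so f_p = 5*x*exp(-3*x).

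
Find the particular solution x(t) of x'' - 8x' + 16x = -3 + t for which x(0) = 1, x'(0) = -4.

x = -5/32 + t/16 + 37*exp(4*t)/32 - 139*t*exp(4*t)/16

Characteristic equation r² - 8r + 16 = 0 has discriminant (-8)² - 4·(16) = 0, so r = 4 is a repeated root.
Hence x_h = (C1 + C2*t)*exp(4*t).
For the particular solution try x_p = A0 + A1*t. Substituting and matching coefficients of each power of t gives A0 = -5/32, A1 = 1/16, so x_p = -5/32 + t/16.
General solution: x = -5/32 + t/16 + C1*exp(4*t) + C2*t*exp(4*t).
Apply the initial conditions: x(0) = -5/32 + C1 = 1 and x'(0) = 1/16 + C2 + 4*C1 = -4. Solving gives C1 = 37/32, C2 = -139/16.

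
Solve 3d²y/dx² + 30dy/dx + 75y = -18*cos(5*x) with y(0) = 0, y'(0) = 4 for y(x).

Divide through by 3: y'' + 10y' + 25y = -6*cos(5*x).
Characteristic equation r² + 10r + 25 = 0 has discriminant (10)² - 4·(25) = 0, so r = -5 is a repeated root.
Hence y_h = (C1 + C2*x)*exp(-5*x).
Try y_p = A*cos(5*x) + B*sin(5*x). Substituting and equating the coefficients of cos(5x) and sin(5x) gives A = 0, B = -3/25, so y_p = -3*sin(5*x)/25.
General solution: y = -3*sin(5*x)/25 + C1*exp(-5*x) + C2*x*exp(-5*x).
Apply the initial conditions: y(0) = C1 = 0 and y'(0) = -3/5 + C2 - 5*C1 = 4. Solving gives C1 = 0, C2 = 23/5.

y = -3*sin(5*x)/25 + 23*x*exp(-5*x)/5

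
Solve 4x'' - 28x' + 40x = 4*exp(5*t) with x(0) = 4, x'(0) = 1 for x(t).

x = -22*exp(5*t)/9 + 58*exp(2*t)/9 + t*exp(5*t)/3

Divide through by 4: x'' - 7x' + 10x = exp(5*t).
Characteristic equation r² - 7r + 10 = 0 factors as (r - 2)(r - 5) = 0, so r = 2, 5.
Hence x_h = C1*exp(2*t) + C2*exp(5*t).
Since exp(5*t) solves the homogeneous equation (r = 5 is a root of multiplicity 1), multiply the trial by t. Try x_p = A*t*exp(5*t). Substituting into the equation and dividing by exp(5*t) gives A = 1/3, so x_p = t*exp(5*t)/3.
General solution: x = C1*exp(2*t) + C2*exp(5*t) + t*exp(5*t)/3.
Apply the initial conditions: x(0) = C1 + C2 = 4 and x'(0) = 1/3 + 2*C1 + 5*C2 = 1. Solving gives C1 = 58/9, C2 = -22/9.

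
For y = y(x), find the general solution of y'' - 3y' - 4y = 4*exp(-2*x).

Characteristic equation r² - 3r - 4 = 0 factors as (r + 1)(r - 4) = 0, so r = -1, 4.
Hence y_h = C1*exp(-x) + C2*exp(4*x).
Try y_p = A*exp(-2*x). Substituting into the equation and dividing by exp(-2*x) gives A = 2/3, so y_p = 2*exp(-2*x)/3.

y = 2*exp(-2*x)/3 + C1*exp(-x) + C2*exp(4*x)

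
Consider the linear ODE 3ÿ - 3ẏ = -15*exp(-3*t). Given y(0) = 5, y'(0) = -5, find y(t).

Divide through by 3: y'' - y' = -5*exp(-3*t).
Characteristic equation r² - r = 0 factors as (r - 1)r = 0, so r = 1, 0.
Hence y_h = C1*exp(t) + C2.
Try y_p = A*exp(-3*t). Substituting into the equation and dividing by exp(-3*t) gives A = -5/12, so y_p = -5*exp(-3*t)/12.
General solution: y = C2 - 5*exp(-3*t)/12 + C1*exp(t).
Apply the initial conditions: y(0) = -5/12 + C1 + C2 = 5 and y'(0) = 5/4 + C1 = -5. Solving gives C1 = -25/4, C2 = 35/3.

y = 35/3 - 25*exp(t)/4 - 5*exp(-3*t)/12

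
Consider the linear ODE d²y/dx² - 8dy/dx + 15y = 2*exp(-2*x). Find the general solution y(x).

Characteristic equation r² - 8r + 15 = 0 factors as (r - 5)(r - 3) = 0, so r = 5, 3.
Hence y_h = C1*exp(5*x) + C2*exp(3*x).
Try y_p = A*exp(-2*x). Substituting into the equation and dividing by exp(-2*x) gives A = 2/35, so y_p = 2*exp(-2*x)/35.

y = 2*exp(-2*x)/35 + C1*exp(5*x) + C2*exp(3*x)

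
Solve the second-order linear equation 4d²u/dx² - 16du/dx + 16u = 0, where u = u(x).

Divide through by 4: u'' - 4u' + 4u = 0.
Characteristic equation r² - 4r + 4 = 0 has discriminant (-4)² - 4·(4) = 0, so r = 2 is a repeated root.
Hence u_h = (C1 + C2*x)*exp(2*x).

u = C1*exp(2*x) + C2*x*exp(2*x)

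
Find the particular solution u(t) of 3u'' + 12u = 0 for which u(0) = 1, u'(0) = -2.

Divide through by 3: u'' + 4u = 0.
Characteristic equation r² + 4 = 0 has discriminant (0)² - 4·(4) = -16 < 0, so r = ± 2i.
Hence u_h = C1*cos(2*t) + C2*sin(2*t).
Apply the initial conditions: u(0) = C1 = 1 and u'(0) = 2*C2 = -2. Solving gives C1 = 1, C2 = -1.

u = -sin(2*t) + cos(2*t)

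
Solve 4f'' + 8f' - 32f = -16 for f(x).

f = 1/2 + C1*exp(2*x) + C2*exp(-4*x)

Divide through by 4: f'' + 2f' - 8f = -4.
Characteristic equation r² + 2r - 8 = 0 factors as (r - 2)(r + 4) = 0, so r = 2, -4.
Hence f_h = C1*exp(2*x) + C2*exp(-4*x).
For the particular solution try f_p = A0. Substituting and matching coefficients of each power of x gives A0 = 1/2, so f_p = 1/2.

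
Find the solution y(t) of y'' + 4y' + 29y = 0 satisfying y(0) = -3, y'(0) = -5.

Characteristic equation r² + 4r + 29 = 0 has discriminant (4)² - 4·(29) = -100 < 0, so r = -2 ± 5i.
Hence y_h = C1*cos(5*t)*exp(-2*t) + C2*exp(-2*t)*sin(5*t).
Apply the initial conditions: y(0) = C1 = -3 and y'(0) = -2*C1 + 5*C2 = -5. Solving gives C1 = -3, C2 = -11/5.

y = -3*cos(5*t)*exp(-2*t) - 11*exp(-2*t)*sin(5*t)/5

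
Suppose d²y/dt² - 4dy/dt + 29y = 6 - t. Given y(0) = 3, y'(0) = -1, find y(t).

Characteristic equation r² - 4r + 29 = 0 has discriminant (-4)² - 4·(29) = -100 < 0, so r = 2 ± 5i.
Hence y_h = C1*cos(5*t)*exp(2*t) + C2*exp(2*t)*sin(5*t).
For the particular solution try y_p = A0 + A1*t. Substituting and matching coefficients of each power of t gives A0 = 170/841, A1 = -1/29, so y_p = 170/841 - t/29.
General solution: y = 170/841 - t/29 + C1*cos(5*t)*exp(2*t) + C2*exp(2*t)*sin(5*t).
Apply the initial conditions: y(0) = 170/841 + C1 = 3 and y'(0) = -1/29 + 2*C1 + 5*C2 = -1. Solving gives C1 = 2353/841, C2 = -5518/4205.

y = 170/841 - t/29 - 5518*exp(2*t)*sin(5*t)/4205 + 2353*cos(5*t)*exp(2*t)/841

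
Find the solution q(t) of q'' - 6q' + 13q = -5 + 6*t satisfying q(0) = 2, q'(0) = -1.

Characteristic equation r² - 6r + 13 = 0 has discriminant (-6)² - 4·(13) = -16 < 0, so r = 3 ± 2i.
Hence q_h = C1*cos(2*t)*exp(3*t) + C2*exp(3*t)*sin(2*t).
For the particular solution try q_p = A0 + A1*t. Substituting and matching coefficients of each power of t gives A0 = -29/169, A1 = 6/13, so q_p = -29/169 + 6*t/13.
General solution: q = -29/169 + 6*t/13 + C1*cos(2*t)*exp(3*t) + C2*exp(3*t)*sin(2*t).
Apply the initial conditions: q(0) = -29/169 + C1 = 2 and q'(0) = 6/13 + 2*C2 + 3*C1 = -1. Solving gives C1 = 367/169, C2 = -674/169.

q = -29/169 + 6*t/13 - 674*exp(3*t)*sin(2*t)/169 + 367*cos(2*t)*exp(3*t)/169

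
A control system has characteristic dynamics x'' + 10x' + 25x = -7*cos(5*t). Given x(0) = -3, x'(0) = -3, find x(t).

x = -3*exp(-5*t) - 7*sin(5*t)/50 - 173*t*exp(-5*t)/10

Characteristic equation r² + 10r + 25 = 0 has discriminant (10)² - 4·(25) = 0, so r = -5 is a repeated root.
Hence x_h = (C1 + C2*t)*exp(-5*t).
Try x_p = A*cos(5*t) + B*sin(5*t). Substituting and equating the coefficients of cos(5t) and sin(5t) gives A = 0, B = -7/50, so x_p = -7*sin(5*t)/50.
General solution: x = -7*sin(5*t)/50 + C1*exp(-5*t) + C2*t*exp(-5*t).
Apply the initial conditions: x(0) = C1 = -3 and x'(0) = -7/10 + C2 - 5*C1 = -3. Solving gives C1 = -3, C2 = -173/10.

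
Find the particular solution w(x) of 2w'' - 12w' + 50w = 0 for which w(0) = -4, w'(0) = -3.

Divide through by 2: w'' - 6w' + 25w = 0.
Characteristic equation r² - 6r + 25 = 0 has discriminant (-6)² - 4·(25) = -64 < 0, so r = 3 ± 4i.
Hence w_h = C1*cos(4*x)*exp(3*x) + C2*exp(3*x)*sin(4*x).
Apply the initial conditions: w(0) = C1 = -4 and w'(0) = 3*C1 + 4*C2 = -3. Solving gives C1 = -4, C2 = 9/4.

w = -4*cos(4*x)*exp(3*x) + 9*exp(3*x)*sin(4*x)/4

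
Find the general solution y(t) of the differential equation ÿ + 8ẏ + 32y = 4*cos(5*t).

Characteristic equation r² + 8r + 32 = 0 has discriminant (8)² - 4·(32) = -64 < 0, so r = -4 ± 4i.
Hence y_h = C1*cos(4*t)*exp(-4*t) + C2*exp(-4*t)*sin(4*t).
Try y_p = A*cos(5*t) + B*sin(5*t). Substituting and equating the coefficients of cos(5t) and sin(5t) gives A = 28/1649, B = 160/1649, so y_p = 28*cos(5*t)/1649 + 160*sin(5*t)/1649.

y = 28*cos(5*t)/1649 + 160*sin(5*t)/1649 + C1*cos(4*t)*exp(-4*t) + C2*exp(-4*t)*sin(4*t)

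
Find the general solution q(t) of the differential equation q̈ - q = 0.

q = C1*exp(-t) + C2*exp(t)

Characteristic equation r² - 1 = 0 factors as (r + 1)(r - 1) = 0, so r = -1, 1.
Hence q_h = C1*exp(-t) + C2*exp(t).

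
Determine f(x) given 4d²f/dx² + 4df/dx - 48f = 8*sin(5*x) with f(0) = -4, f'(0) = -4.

Divide through by 4: f'' + f' - 12f = 2*sin(5*x).
Characteristic equation r² + r - 12 = 0 factors as (r - 3)(r + 4) = 0, so r = 3, -4.
Hence f_h = C1*exp(3*x) + C2*exp(-4*x).
Try f_p = A*cos(5*x) + B*sin(5*x). Substituting and equating the coefficients of cos(5x) and sin(5x) gives A = -5/697, B = -37/697, so f_p = -37*sin(5*x)/697 - 5*cos(5*x)/697.
General solution: f = -37*sin(5*x)/697 - 5*cos(5*x)/697 + C1*exp(3*x) + C2*exp(-4*x).
Apply the initial conditions: f(0) = -5/697 + C1 + C2 = -4 and f'(0) = -185/697 - 4*C2 + 3*C1 = -4. Solving gives C1 = -335/119, C2 = -338/287.

f = -338*exp(-4*x)/287 - 335*exp(3*x)/119 - 37*sin(5*x)/697 - 5*cos(5*x)/697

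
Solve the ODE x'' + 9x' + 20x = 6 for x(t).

Characteristic equation r² + 9r + 20 = 0 factors as (r + 5)(r + 4) = 0, so r = -5, -4.
Hence x_h = C1*exp(-5*t) + C2*exp(-4*t).
For the particular solution try x_p = A0. Substituting and matching coefficients of each power of t gives A0 = 3/10, so x_p = 3/10.

x = 3/10 + C1*exp(-5*t) + C2*exp(-4*t)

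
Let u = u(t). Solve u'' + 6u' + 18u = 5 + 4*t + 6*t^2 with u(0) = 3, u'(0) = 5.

Characteristic equation r² + 6r + 18 = 0 has discriminant (6)² - 4·(18) = -36 < 0, so r = -3 ± 3i.
Hence u_h = C1*cos(3*t)*exp(-3*t) + C2*exp(-3*t)*sin(3*t).
For the particular solution try u_p = A0 + A1*t + A2*t^2. Substituting and matching coefficients of each power of t gives A0 = 13/54, A1 = 0, A2 = 1/3, so u_p = 13/54 + t^2/3.
General solution: u = 13/54 + t^2/3 + C1*cos(3*t)*exp(-3*t) + C2*exp(-3*t)*sin(3*t).
Apply the initial conditions: u(0) = 13/54 + C1 = 3 and u'(0) = -3*C1 + 3*C2 = 5. Solving gives C1 = 149/54, C2 = 239/54.

u = 13/54 + t**2/3 + 149*cos(3*t)*exp(-3*t)/54 + 239*exp(-3*t)*sin(3*t)/54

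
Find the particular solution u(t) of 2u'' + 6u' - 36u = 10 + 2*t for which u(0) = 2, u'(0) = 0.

Divide through by 2: u'' + 3u' - 18u = 5 + t.
Characteristic equation r² + 3r - 18 = 0 factors as (r + 6)(r - 3) = 0, so r = -6, 3.
Hence u_h = C1*exp(-6*t) + C2*exp(3*t).
For the particular solution try u_p = A0 + A1*t. Substituting and matching coefficients of each power of t gives A0 = -31/108, A1 = -1/18, so u_p = -31/108 - t/18.
General solution: u = -31/108 - t/18 + C1*exp(-6*t) + C2*exp(3*t).
Apply the initial conditions: u(0) = -31/108 + C1 + C2 = 2 and u'(0) = -1/18 - 6*C1 + 3*C2 = 0. Solving gives C1 = 245/324, C2 = 124/81.

u = -31/108 - t/18 + 124*exp(3*t)/81 + 245*exp(-6*t)/324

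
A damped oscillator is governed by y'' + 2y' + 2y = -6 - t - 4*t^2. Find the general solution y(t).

y = -9/2 - 2*t**2 + 7*t/2 + C1*cos(t)*exp(-t) + C2*exp(-t)*sin(t)

Characteristic equation r² + 2r + 2 = 0 has discriminant (2)² - 4·(2) = -4 < 0, so r = -1 ± i.
Hence y_h = C1*cos(t)*exp(-t) + C2*exp(-t)*sin(t).
For the particular solution try y_p = A0 + A1*t + A2*t^2. Substituting and matching coefficients of each power of t gives A0 = -9/2, A1 = 7/2, A2 = -2, so y_p = -9/2 - 2*t^2 + 7*t/2.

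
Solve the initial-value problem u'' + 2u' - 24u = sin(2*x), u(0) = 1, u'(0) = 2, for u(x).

u = -7*sin(2*x)/200 - cos(2*x)/200 + 39*exp(-6*x)/200 + 81*exp(4*x)/100

Characteristic equation r² + 2r - 24 = 0 factors as (r + 6)(r - 4) = 0, so r = -6, 4.
Hence u_h = C1*exp(-6*x) + C2*exp(4*x).
Try u_p = A*cos(2*x) + B*sin(2*x). Substituting and equating the coefficients of cos(2x) and sin(2x) gives A = -1/200, B = -7/200, so u_p = -7*sin(2*x)/200 - cos(2*x)/200.
General solution: u = -7*sin(2*x)/200 - cos(2*x)/200 + C1*exp(-6*x) + C2*exp(4*x).
Apply the initial conditions: u(0) = -1/200 + C1 + C2 = 1 and u'(0) = -7/100 - 6*C1 + 4*C2 = 2. Solving gives C1 = 39/200, C2 = 81/100.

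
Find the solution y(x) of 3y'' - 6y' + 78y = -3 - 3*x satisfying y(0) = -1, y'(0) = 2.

y = -7/169 - x/26 - 162*cos(5*x)*exp(x)/169 + 1013*exp(x)*sin(5*x)/1690

Divide through by 3: y'' - 2y' + 26y = -1 - x.
Characteristic equation r² - 2r + 26 = 0 has discriminant (-2)² - 4·(26) = -100 < 0, so r = 1 ± 5i.
Hence y_h = C1*cos(5*x)*exp(x) + C2*exp(x)*sin(5*x).
For the particular solution try y_p = A0 + A1*x. Substituting and matching coefficients of each power of x gives A0 = -7/169, A1 = -1/26, so y_p = -7/169 - x/26.
General solution: y = -7/169 - x/26 + C1*cos(5*x)*exp(x) + C2*exp(x)*sin(5*x).
Apply the initial conditions: y(0) = -7/169 + C1 = -1 and y'(0) = -1/26 + C1 + 5*C2 = 2. Solving gives C1 = -162/169, C2 = 1013/1690.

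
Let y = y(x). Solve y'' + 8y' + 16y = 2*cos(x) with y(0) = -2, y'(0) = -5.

Characteristic equation r² + 8r + 16 = 0 has discriminant (8)² - 4·(16) = 0, so r = -4 is a repeated root.
Hence y_h = (C1 + C2*x)*exp(-4*x).
Try y_p = A*cos(x) + B*sin(x). Substituting and equating the coefficients of cos(x) and sin(x) gives A = 30/289, B = 16/289, so y_p = 16*sin(x)/289 + 30*cos(x)/289.
General solution: y = 16*sin(x)/289 + 30*cos(x)/289 + C1*exp(-4*x) + C2*x*exp(-4*x).
Apply the initial conditions: y(0) = 30/289 + C1 = -2 and y'(0) = 16/289 + C2 - 4*C1 = -5. Solving gives C1 = -608/289, C2 = -229/17.

y = -608*exp(-4*x)/289 + 16*sin(x)/289 + 30*cos(x)/289 - 229*x*exp(-4*x)/17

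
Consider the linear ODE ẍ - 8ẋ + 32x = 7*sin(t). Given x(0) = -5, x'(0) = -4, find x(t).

x = 56*cos(t)/1025 + 217*sin(t)/1025 - 5181*cos(4*t)*exp(4*t)/1025 + 16407*exp(4*t)*sin(4*t)/4100

Characteristic equation r² - 8r + 32 = 0 has discriminant (-8)² - 4·(32) = -64 < 0, so r = 4 ± 4i.
Hence x_h = C1*cos(4*t)*exp(4*t) + C2*exp(4*t)*sin(4*t).
Try x_p = A*cos(t) + B*sin(t). Substituting and equating the coefficients of cos(t) and sin(t) gives A = 56/1025, B = 217/1025, so x_p = 56*cos(t)/1025 + 217*sin(t)/1025.
General solution: x = 56*cos(t)/1025 + 217*sin(t)/1025 + C1*cos(4*t)*exp(4*t) + C2*exp(4*t)*sin(4*t).
Apply the initial conditions: x(0) = 56/1025 + C1 = -5 and x'(0) = 217/1025 + 4*C1 + 4*C2 = -4. Solving gives C1 = -5181/1025, C2 = 16407/4100.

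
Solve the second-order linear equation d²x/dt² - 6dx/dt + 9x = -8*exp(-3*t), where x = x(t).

Characteristic equation r² - 6r + 9 = 0 has discriminant (-6)² - 4·(9) = 0, so r = 3 is a repeated root.
Hence x_h = (C1 + C2*t)*exp(3*t).
Try x_p = A*exp(-3*t). Substituting into the equation and dividing by exp(-3*t) gives A = -2/9, so x_p = -2*exp(-3*t)/9.

x = -2*exp(-3*t)/9 + C1*exp(3*t) + C2*t*exp(3*t)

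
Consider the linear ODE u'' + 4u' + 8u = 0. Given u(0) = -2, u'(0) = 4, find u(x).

u = -2*cos(2*x)*exp(-2*x)

Characteristic equation r² + 4r + 8 = 0 has discriminant (4)² - 4·(8) = -16 < 0, so r = -2 ± 2i.
Hence u_h = C1*cos(2*x)*exp(-2*x) + C2*exp(-2*x)*sin(2*x).
Apply the initial conditions: u(0) = C1 = -2 and u'(0) = -2*C1 + 2*C2 = 4. Solving gives C1 = -2, C2 = 0.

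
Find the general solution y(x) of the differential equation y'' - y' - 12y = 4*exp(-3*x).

y = C1*exp(4*x) + C2*exp(-3*x) - 4*x*exp(-3*x)/7

Characteristic equation r² - r - 12 = 0 factors as (r - 4)(r + 3) = 0, so r = 4, -3.
Hence y_h = C1*exp(4*x) + C2*exp(-3*x).
Since exp(-3*x) solves the homogeneous equation (r = -3 is a root of multiplicity 1), multiply the trial by x. Try y_p = A*x*exp(-3*x). Substituting into the equation and dividing by exp(-3*x) gives A = -4/7, so y_p = -4*x*exp(-3*x)/7.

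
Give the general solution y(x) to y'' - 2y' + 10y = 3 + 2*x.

y = 17/50 + x/5 + C1*cos(3*x)*exp(x) + C2*exp(x)*sin(3*x)

Characteristic equation r² - 2r + 10 = 0 has discriminant (-2)² - 4·(10) = -36 < 0, so r = 1 ± 3i.
Hence y_h = C1*cos(3*x)*exp(x) + C2*exp(x)*sin(3*x).
For the particular solution try y_p = A0 + A1*x. Substituting and matching coefficients of each power of x gives A0 = 17/50, A1 = 1/5, so y_p = 17/50 + x/5.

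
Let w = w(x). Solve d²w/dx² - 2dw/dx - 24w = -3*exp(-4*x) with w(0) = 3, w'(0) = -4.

w = 77*exp(6*x)/100 + 223*exp(-4*x)/100 + 3*x*exp(-4*x)/10

Characteristic equation r² - 2r - 24 = 0 factors as (r - 6)(r + 4) = 0, so r = 6, -4.
Hence w_h = C1*exp(6*x) + C2*exp(-4*x).
Since exp(-4*x) solves the homogeneous equation (r = -4 is a root of multiplicity 1), multiply the trial by x. Try w_p = A*x*exp(-4*x). Substituting into the equation and dividing by exp(-4*x) gives A = 3/10, so w_p = 3*x*exp(-4*x)/10.
General solution: w = C1*exp(6*x) + C2*exp(-4*x) + 3*x*exp(-4*x)/10.
Apply the initial conditions: w(0) = C1 + C2 = 3 and w'(0) = 3/10 - 4*C2 + 6*C1 = -4. Solving gives C1 = 77/100, C2 = 223/100.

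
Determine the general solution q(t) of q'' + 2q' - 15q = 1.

q = -1/15 + C1*exp(3*t) + C2*exp(-5*t)

Characteristic equation r² + 2r - 15 = 0 factors as (r - 3)(r + 5) = 0, so r = 3, -5.
Hence q_h = C1*exp(3*t) + C2*exp(-5*t).
For the particular solution try q_p = A0. Substituting and matching coefficients of each power of t gives A0 = -1/15, so q_p = -1/15.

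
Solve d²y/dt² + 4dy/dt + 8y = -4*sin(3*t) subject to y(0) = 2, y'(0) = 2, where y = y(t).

y = 4*sin(3*t)/145 + 48*cos(3*t)/145 + 242*cos(2*t)*exp(-2*t)/145 + 381*exp(-2*t)*sin(2*t)/145

Characteristic equation r² + 4r + 8 = 0 has discriminant (4)² - 4·(8) = -16 < 0, so r = -2 ± 2i.
Hence y_h = C1*cos(2*t)*exp(-2*t) + C2*exp(-2*t)*sin(2*t).
Try y_p = A*cos(3*t) + B*sin(3*t). Substituting and equating the coefficients of cos(3t) and sin(3t) gives A = 48/145, B = 4/145, so y_p = 4*sin(3*t)/145 + 48*cos(3*t)/145.
General solution: y = 4*sin(3*t)/145 + 48*cos(3*t)/145 + C1*cos(2*t)*exp(-2*t) + C2*exp(-2*t)*sin(2*t).
Apply the initial conditions: y(0) = 48/145 + C1 = 2 and y'(0) = 12/145 - 2*C1 + 2*C2 = 2. Solving gives C1 = 242/145, C2 = 381/145.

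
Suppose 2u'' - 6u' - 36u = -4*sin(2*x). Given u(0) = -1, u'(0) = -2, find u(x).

Divide through by 2: u'' - 3u' - 18u = -2*sin(2*x).
Characteristic equation r² - 3r - 18 = 0 factors as (r - 6)(r + 3) = 0, so r = 6, -3.
Hence u_h = C1*exp(6*x) + C2*exp(-3*x).
Try u_p = A*cos(2*x) + B*sin(2*x). Substituting and equating the coefficients of cos(2x) and sin(2x) gives A = -3/130, B = 11/130, so u_p = -3*cos(2*x)/130 + 11*sin(2*x)/130.
General solution: u = -3*cos(2*x)/130 + 11*sin(2*x)/130 + C1*exp(6*x) + C2*exp(-3*x).
Apply the initial conditions: u(0) = -3/130 + C1 + C2 = -1 and u'(0) = 11/65 - 3*C2 + 6*C1 = -2. Solving gives C1 = -17/30, C2 = -16/39.

u = -17*exp(6*x)/30 - 16*exp(-3*x)/39 - 3*cos(2*x)/130 + 11*sin(2*x)/130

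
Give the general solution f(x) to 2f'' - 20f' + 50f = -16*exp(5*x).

Divide through by 2: f'' - 10f' + 25f = -8*exp(5*x).
Characteristic equation r² - 10r + 25 = 0 has discriminant (-10)² - 4·(25) = 0, so r = 5 is a repeated root.
Hence f_h = (C1 + C2*x)*exp(5*x).
Since exp(5*x) solves the homogeneous equation (r = 5 is a root of multiplicity 2), multiply the trial by x^2. Try f_p = A*x^2*exp(5*x). Substituting into the equation and dividing by exp(5*x) gives A = -4, so f_p = -4*x^2*exp(5*x).

f = C1*exp(5*x) - 4*x**2*exp(5*x) + C2*x*exp(5*x)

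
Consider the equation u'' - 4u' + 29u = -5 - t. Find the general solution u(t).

u = -149/841 - t/29 + C1*cos(5*t)*exp(2*t) + C2*exp(2*t)*sin(5*t)

Characteristic equation r² - 4r + 29 = 0 has discriminant (-4)² - 4·(29) = -100 < 0, so r = 2 ± 5i.
Hence u_h = C1*cos(5*t)*exp(2*t) + C2*exp(2*t)*sin(5*t).
For the particular solution try u_p = A0 + A1*t. Substituting and matching coefficients of each power of t gives A0 = -149/841, A1 = -1/29, so u_p = -149/841 - t/29.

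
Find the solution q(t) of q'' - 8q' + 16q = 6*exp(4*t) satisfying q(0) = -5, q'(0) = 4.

q = -5*exp(4*t) + 3*t**2*exp(4*t) + 24*t*exp(4*t)

Characteristic equation r² - 8r + 16 = 0 has discriminant (-8)² - 4·(16) = 0, so r = 4 is a repeated root.
Hence q_h = (C1 + C2*t)*exp(4*t).
Since exp(4*t) solves the homogeneous equation (r = 4 is a root of multiplicity 2), multiply the trial by t^2. Try q_p = A*t^2*exp(4*t). Substituting into the equation and dividing by exp(4*t) gives A = 3, so q_p = 3*t^2*exp(4*t).
General solution: q = C1*exp(4*t) + 3*t^2*exp(4*t) + C2*t*exp(4*t).
Apply the initial conditions: q(0) = C1 = -5 and q'(0) = C2 + 4*C1 = 4. Solving gives C1 = -5, C2 = 24.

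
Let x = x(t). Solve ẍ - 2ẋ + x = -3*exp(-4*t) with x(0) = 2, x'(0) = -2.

x = -3*exp(-4*t)/25 + 53*exp(t)/25 - 23*t*exp(t)/5

Characteristic equation r² - 2r + 1 = 0 has discriminant (-2)² - 4·(1) = 0, so r = 1 is a repeated root.
Hence x_h = (C1 + C2*t)*exp(t).
Try x_p = A*exp(-4*t). Substituting into the equation and dividing by exp(-4*t) gives A = -3/25, so x_p = -3*exp(-4*t)/25.
General solution: x = -3*exp(-4*t)/25 + C1*exp(t) + C2*t*exp(t).
Apply the initial conditions: x(0) = -3/25 + C1 = 2 and x'(0) = 12/25 + C1 + C2 = -2. Solving gives C1 = 53/25, C2 = -23/5.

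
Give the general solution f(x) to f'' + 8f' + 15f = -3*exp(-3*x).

Characteristic equation r² + 8r + 15 = 0 factors as (r + 3)(r + 5) = 0, so r = -3, -5.
Hence f_h = C1*exp(-3*x) + C2*exp(-5*x).
Since exp(-3*x) solves the homogeneous equation (r = -3 is a root of multiplicity 1), multiply the trial by x. Try f_p = A*x*exp(-3*x). Substituting into the equation and dividing by exp(-3*x) gives A = -3/2, so f_p = -3*x*exp(-3*x)/2.

f = C1*exp(-3*x) + C2*exp(-5*x) - 3*x*exp(-3*x)/2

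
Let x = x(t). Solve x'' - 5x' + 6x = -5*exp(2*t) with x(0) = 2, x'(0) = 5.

Characteristic equation r² - 5r + 6 = 0 factors as (r - 3)(r - 2) = 0, so r = 3, 2.
Hence x_h = C1*exp(3*t) + C2*exp(2*t).
Since exp(2*t) solves the homogeneous equation (r = 2 is a root of multiplicity 1), multiply the trial by t. Try x_p = A*t*exp(2*t). Substituting into the equation and dividing by exp(2*t) gives A = 5, so x_p = 5*t*exp(2*t).
General solution: x = C1*exp(3*t) + C2*exp(2*t) + 5*t*exp(2*t).
Apply the initial conditions: x(0) = C1 + C2 = 2 and x'(0) = 5 + 2*C2 + 3*C1 = 5. Solving gives C1 = -4, C2 = 6.

x = -4*exp(3*t) + 6*exp(2*t) + 5*t*exp(2*t)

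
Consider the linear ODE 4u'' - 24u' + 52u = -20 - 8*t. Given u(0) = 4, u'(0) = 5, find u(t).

Divide through by 4: u'' - 6u' + 13u = -5 - 2*t.
Characteristic equation r² - 6r + 13 = 0 has discriminant (-6)² - 4·(13) = -16 < 0, so r = 3 ± 2i.
Hence u_h = C1*cos(2*t)*exp(3*t) + C2*exp(3*t)*sin(2*t).
For the particular solution try u_p = A0 + A1*t. Substituting and matching coefficients of each power of t gives A0 = -77/169, A1 = -2/13, so u_p = -77/169 - 2*t/13.
General solution: u = -77/169 - 2*t/13 + C1*cos(2*t)*exp(3*t) + C2*exp(3*t)*sin(2*t).
Apply the initial conditions: u(0) = -77/169 + C1 = 4 and u'(0) = -2/13 + 2*C2 + 3*C1 = 5. Solving gives C1 = 753/169, C2 = -694/169.

u = -77/169 - 2*t/13 - 694*exp(3*t)*sin(2*t)/169 + 753*cos(2*t)*exp(3*t)/169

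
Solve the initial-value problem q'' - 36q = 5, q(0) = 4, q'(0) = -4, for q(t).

q = -5/36 + 125*exp(6*t)/72 + 173*exp(-6*t)/72

Characteristic equation r² - 36 = 0 factors as (r - 6)(r + 6) = 0, so r = 6, -6.
Hence q_h = C1*exp(6*t) + C2*exp(-6*t).
For the particular solution try q_p = A0. Substituting and matching coefficients of each power of t gives A0 = -5/36, so q_p = -5/36.
General solution: q = -5/36 + C1*exp(6*t) + C2*exp(-6*t).
Apply the initial conditions: q(0) = -5/36 + C1 + C2 = 4 and q'(0) = -6*C2 + 6*C1 = -4. Solving gives C1 = 125/72, C2 = 173/72.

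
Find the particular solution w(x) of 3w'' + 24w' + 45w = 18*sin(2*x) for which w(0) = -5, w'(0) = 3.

Divide through by 3: w'' + 8w' + 15w = 6*sin(2*x).
Characteristic equation r² + 8r + 15 = 0 factors as (r + 3)(r + 5) = 0, so r = -3, -5.
Hence w_h = C1*exp(-3*x) + C2*exp(-5*x).
Try w_p = A*cos(2*x) + B*sin(2*x). Substituting and equating the coefficients of cos(2x) and sin(2x) gives A = -96/377, B = 66/377, so w_p = -96*cos(2*x)/377 + 66*sin(2*x)/377.
General solution: w = -96*cos(2*x)/377 + 66*sin(2*x)/377 + C1*exp(-3*x) + C2*exp(-5*x).
Apply the initial conditions: w(0) = -96/377 + C1 + C2 = -5 and w'(0) = 132/377 - 5*C2 - 3*C1 = 3. Solving gives C1 = -137/13, C2 = 168/29.

w = -137*exp(-3*x)/13 - 96*cos(2*x)/377 + 66*sin(2*x)/377 + 168*exp(-5*x)/29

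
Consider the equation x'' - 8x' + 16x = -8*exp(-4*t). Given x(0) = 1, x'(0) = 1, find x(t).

Characteristic equation r² - 8r + 16 = 0 has discriminant (-8)² - 4·(16) = 0, so r = 4 is a repeated root.
Hence x_h = (C1 + C2*t)*exp(4*t).
Try x_p = A*exp(-4*t). Substituting into the equation and dividing by exp(-4*t) gives A = -1/8, so x_p = -exp(-4*t)/8.
General solution: x = -exp(-4*t)/8 + C1*exp(4*t) + C2*t*exp(4*t).
Apply the initial conditions: x(0) = -1/8 + C1 = 1 and x'(0) = 1/2 + C2 + 4*C1 = 1. Solving gives C1 = 9/8, C2 = -4.

x = -exp(-4*t)/8 + 9*exp(4*t)/8 - 4*t*exp(4*t)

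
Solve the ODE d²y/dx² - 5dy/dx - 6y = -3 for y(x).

Characteristic equation r² - 5r - 6 = 0 factors as (r + 1)(r - 6) = 0, so r = -1, 6.
Hence y_h = C1*exp(-x) + C2*exp(6*x).
For the particular solution try y_p = A0. Substituting and matching coefficients of each power of x gives A0 = 1/2, so y_p = 1/2.

y = 1/2 + C1*exp(-x) + C2*exp(6*x)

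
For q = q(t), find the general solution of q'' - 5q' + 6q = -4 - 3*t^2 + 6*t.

q = -13/36 - t**2/2 + t/6 + C1*exp(3*t) + C2*exp(2*t)

Characteristic equation r² - 5r + 6 = 0 factors as (r - 3)(r - 2) = 0, so r = 3, 2.
Hence q_h = C1*exp(3*t) + C2*exp(2*t).
For the particular solution try q_p = A0 + A1*t + A2*t^2. Substituting and matching coefficients of each power of t gives A0 = -13/36, A1 = 1/6, A2 = -1/2, so q_p = -13/36 - t^2/2 + t/6.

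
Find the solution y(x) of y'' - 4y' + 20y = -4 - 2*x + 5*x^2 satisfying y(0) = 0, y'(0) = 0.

y = -9/40 + x**2/4 - 9*exp(2*x)*sin(4*x)/80 + 9*cos(4*x)*exp(2*x)/40

Characteristic equation r² - 4r + 20 = 0 has discriminant (-4)² - 4·(20) = -64 < 0, so r = 2 ± 4i.
Hence y_h = C1*cos(4*x)*exp(2*x) + C2*exp(2*x)*sin(4*x).
For the particular solution try y_p = A0 + A1*x + A2*x^2. Substituting and matching coefficients of each power of x gives A0 = -9/40, A1 = 0, A2 = 1/4, so y_p = -9/40 + x^2/4.
General solution: y = -9/40 + x^2/4 + C1*cos(4*x)*exp(2*x) + C2*exp(2*x)*sin(4*x).
Apply the initial conditions: y(0) = -9/40 + C1 = 0 and y'(0) = 2*C1 + 4*C2 = 0. Solving gives C1 = 9/40, C2 = -9/80.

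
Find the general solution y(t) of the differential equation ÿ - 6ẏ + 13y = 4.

Characteristic equation r² - 6r + 13 = 0 has discriminant (-6)² - 4·(13) = -16 < 0, so r = 3 ± 2i.
Hence y_h = C1*cos(2*t)*exp(3*t) + C2*exp(3*t)*sin(2*t).
For the particular solution try y_p = A0. Substituting and matching coefficients of each power of t gives A0 = 4/13, so y_p = 4/13.

y = 4/13 + C1*cos(2*t)*exp(3*t) + C2*exp(3*t)*sin(2*t)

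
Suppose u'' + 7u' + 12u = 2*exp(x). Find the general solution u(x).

Characteristic equation r² + 7r + 12 = 0 factors as (r + 4)(r + 3) = 0, so r = -4, -3.
Hence u_h = C1*exp(-4*x) + C2*exp(-3*x).
Try u_p = A*exp(x). Substituting into the equation and dividing by exp(x) gives A = 1/10, so u_p = exp(x)/10.

u = exp(x)/10 + C1*exp(-4*x) + C2*exp(-3*x)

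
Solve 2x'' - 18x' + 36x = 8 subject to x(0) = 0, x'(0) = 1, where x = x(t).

x = 2/9 - 7*exp(3*t)/9 + 5*exp(6*t)/9

Divide through by 2: x'' - 9x' + 18x = 4.
Characteristic equation r² - 9r + 18 = 0 factors as (r - 3)(r - 6) = 0, so r = 3, 6.
Hence x_h = C1*exp(3*t) + C2*exp(6*t).
For the particular solution try x_p = A0. Substituting and matching coefficients of each power of t gives A0 = 2/9, so x_p = 2/9.
General solution: x = 2/9 + C1*exp(3*t) + C2*exp(6*t).
Apply the initial conditions: x(0) = 2/9 + C1 + C2 = 0 and x'(0) = 3*C1 + 6*C2 = 1. Solving gives C1 = -7/9, C2 = 5/9.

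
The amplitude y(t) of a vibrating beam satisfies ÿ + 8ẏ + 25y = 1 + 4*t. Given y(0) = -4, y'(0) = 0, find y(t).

y = -7/625 + 4*t/25 - 10072*exp(-4*t)*sin(3*t)/1875 - 2493*cos(3*t)*exp(-4*t)/625

Characteristic equation r² + 8r + 25 = 0 has discriminant (8)² - 4·(25) = -36 < 0, so r = -4 ± 3i.
Hence y_h = C1*cos(3*t)*exp(-4*t) + C2*exp(-4*t)*sin(3*t).
For the particular solution try y_p = A0 + A1*t. Substituting and matching coefficients of each power of t gives A0 = -7/625, A1 = 4/25, so y_p = -7/625 + 4*t/25.
General solution: y = -7/625 + 4*t/25 + C1*cos(3*t)*exp(-4*t) + C2*exp(-4*t)*sin(3*t).
Apply the initial conditions: y(0) = -7/625 + C1 = -4 and y'(0) = 4/25 - 4*C1 + 3*C2 = 0. Solving gives C1 = -2493/625, C2 = -10072/1875.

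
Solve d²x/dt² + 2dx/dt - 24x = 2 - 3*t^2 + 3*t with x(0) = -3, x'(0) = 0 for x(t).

Characteristic equation r² + 2r - 24 = 0 factors as (r - 4)(r + 6) = 0, so r = 4, -6.
Hence x_h = C1*exp(4*t) + C2*exp(-6*t).
For the particular solution try x_p = A0 + A1*t + A2*t^2. Substituting and matching coefficients of each power of t gives A0 = -47/576, A1 = -5/48, A2 = 1/8, so x_p = -47/576 - 5*t/48 + t^2/8.
General solution: x = -47/576 - 5*t/48 + t^2/8 + C1*exp(4*t) + C2*exp(-6*t).
Apply the initial conditions: x(0) = -47/576 + C1 + C2 = -3 and x'(0) = -5/48 - 6*C2 + 4*C1 = 0. Solving gives C1 = -557/320, C2 = -53/45.

x = -47/576 - 557*exp(4*t)/320 - 53*exp(-6*t)/45 - 5*t/48 + t**2/8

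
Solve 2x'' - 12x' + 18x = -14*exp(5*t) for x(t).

x = -7*exp(5*t)/4 + C1*exp(3*t) + C2*t*exp(3*t)

Divide through by 2: x'' - 6x' + 9x = -7*exp(5*t).
Characteristic equation r² - 6r + 9 = 0 has discriminant (-6)² - 4·(9) = 0, so r = 3 is a repeated root.
Hence x_h = (C1 + C2*t)*exp(3*t).
Try x_p = A*exp(5*t). Substituting into the equation and dividing by exp(5*t) gives A = -7/4, so x_p = -7*exp(5*t)/4.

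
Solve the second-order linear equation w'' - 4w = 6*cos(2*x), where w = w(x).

Characteristic equation r² - 4 = 0 factors as (r + 2)(r - 2) = 0, so r = -2, 2.
Hence w_h = C1*exp(-2*x) + C2*exp(2*x).
Try w_p = A*cos(2*x) + B*sin(2*x). Substituting and equating the coefficients of cos(2x) and sin(2x) gives A = -3/4, B = 0, so w_p = -3*cos(2*x)/4.

w = -3*cos(2*x)/4 + C1*exp(-2*x) + C2*exp(2*x)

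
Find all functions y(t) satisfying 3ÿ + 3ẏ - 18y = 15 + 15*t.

Divide through by 3: y'' + y' - 6y = 5 + 5*t.
Characteristic equation r² + r - 6 = 0 factors as (r + 3)(r - 2) = 0, so r = -3, 2.
Hence y_h = C1*exp(-3*t) + C2*exp(2*t).
For the particular solution try y_p = A0 + A1*t. Substituting and matching coefficients of each power of t gives A0 = -35/36, A1 = -5/6, so y_p = -35/36 - 5*t/6.

y = -35/36 - 5*t/6 + C1*exp(-3*t) + C2*exp(2*t)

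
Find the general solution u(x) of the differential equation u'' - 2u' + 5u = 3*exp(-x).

u = 3*exp(-x)/8 + C1*cos(2*x)*exp(x) + C2*exp(x)*sin(2*x)

Characteristic equation r² - 2r + 5 = 0 has discriminant (-2)² - 4·(5) = -16 < 0, so r = 1 ± 2i.
Hence u_h = C1*cos(2*x)*exp(x) + C2*exp(x)*sin(2*x).
Try u_p = A*exp(-x). Substituting into the equation and dividing by exp(-x) gives A = 3/8, so u_p = 3*exp(-x)/8.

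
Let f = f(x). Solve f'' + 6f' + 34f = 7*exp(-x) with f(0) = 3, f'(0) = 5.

Characteristic equation r² + 6r + 34 = 0 has discriminant (6)² - 4·(34) = -100 < 0, so r = -3 ± 5i.
Hence f_h = C1*cos(5*x)*exp(-3*x) + C2*exp(-3*x)*sin(5*x).
Try f_p = A*exp(-x). Substituting into the equation and dividing by exp(-x) gives A = 7/29, so f_p = 7*exp(-x)/29.
General solution: f = 7*exp(-x)/29 + C1*cos(5*x)*exp(-3*x) + C2*exp(-3*x)*sin(5*x).
Apply the initial conditions: f(0) = 7/29 + C1 = 3 and f'(0) = -7/29 - 3*C1 + 5*C2 = 5. Solving gives C1 = 80/29, C2 = 392/145.

f = 7*exp(-x)/29 + 80*cos(5*x)*exp(-3*x)/29 + 392*exp(-3*x)*sin(5*x)/145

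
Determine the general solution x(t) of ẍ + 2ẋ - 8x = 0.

Characteristic equation r² + 2r - 8 = 0 factors as (r + 4)(r - 2) = 0, so r = -4, 2.
Hence x_h = C1*exp(-4*t) + C2*exp(2*t).

x = C1*exp(-4*t) + C2*exp(2*t)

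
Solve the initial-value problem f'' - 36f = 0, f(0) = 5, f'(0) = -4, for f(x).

Characteristic equation r² - 36 = 0 factors as (r - 6)(r + 6) = 0, so r = 6, -6.
Hence f_h = C1*exp(6*x) + C2*exp(-6*x).
Apply the initial conditions: f(0) = C1 + C2 = 5 and f'(0) = -6*C2 + 6*C1 = -4. Solving gives C1 = 13/6, C2 = 17/6.

f = 13*exp(6*x)/6 + 17*exp(-6*x)/6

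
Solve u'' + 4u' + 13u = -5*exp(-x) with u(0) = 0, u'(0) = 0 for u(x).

u = -exp(-x)/2 + cos(3*x)*exp(-2*x)/2 + exp(-2*x)*sin(3*x)/6

Characteristic equation r² + 4r + 13 = 0 has discriminant (4)² - 4·(13) = -36 < 0, so r = -2 ± 3i.
Hence u_h = C1*cos(3*x)*exp(-2*x) + C2*exp(-2*x)*sin(3*x).
Try u_p = A*exp(-x). Substituting into the equation and dividing by exp(-x) gives A = -1/2, so u_p = -exp(-x)/2.
General solution: u = -exp(-x)/2 + C1*cos(3*x)*exp(-2*x) + C2*exp(-2*x)*sin(3*x).
Apply the initial conditions: u(0) = -1/2 + C1 = 0 and u'(0) = 1/2 - 2*C1 + 3*C2 = 0. Solving gives C1 = 1/2, C2 = 1/6.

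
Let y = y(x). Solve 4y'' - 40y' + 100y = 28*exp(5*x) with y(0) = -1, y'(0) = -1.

Divide through by 4: y'' - 10y' + 25y = 7*exp(5*x).
Characteristic equation r² - 10r + 25 = 0 has discriminant (-10)² - 4·(25) = 0, so r = 5 is a repeated root.
Hence y_h = (C1 + C2*x)*exp(5*x).
Since exp(5*x) solves the homogeneous equation (r = 5 is a root of multiplicity 2), multiply the trial by x^2. Try y_p = A*x^2*exp(5*x). Substituting into the equation and dividing by exp(5*x) gives A = 7/2, so y_p = 7*x^2*exp(5*x)/2.
General solution: y = C1*exp(5*x) + 7*x^2*exp(5*x)/2 + C2*x*exp(5*x).
Apply the initial conditions: y(0) = C1 = -1 and y'(0) = C2 + 5*C1 = -1. Solving gives C1 = -1, C2 = 4.

y = -exp(5*x) + 4*x*exp(5*x) + 7*x**2*exp(5*x)/2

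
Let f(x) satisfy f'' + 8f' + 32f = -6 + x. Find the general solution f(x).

f = -25/128 + x/32 + C1*cos(4*x)*exp(-4*x) + C2*exp(-4*x)*sin(4*x)

Characteristic equation r² + 8r + 32 = 0 has discriminant (8)² - 4·(32) = -64 < 0, so r = -4 ± 4i.
Hence f_h = C1*cos(4*x)*exp(-4*x) + C2*exp(-4*x)*sin(4*x).
For the particular solution try f_p = A0 + A1*x. Substituting and matching coefficients of each power of x gives A0 = -25/128, A1 = 1/32, so f_p = -25/128 + x/32.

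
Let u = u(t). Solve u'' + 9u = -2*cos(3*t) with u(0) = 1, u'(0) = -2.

u = -2*sin(3*t)/3 - t*sin(3*t)/3 + cos(3*t)

Characteristic equation r² + 9 = 0 has discriminant (0)² - 4·(9) = -36 < 0, so r = ± 3i.
Hence u_h = C1*cos(3*t) + C2*sin(3*t).
Since ±3i are characteristic roots, multiply the trial by t. Try u_p = t*(A*cos(3*t) + B*sin(3*t)). Substituting and equating the coefficients of cos(3t) and sin(3t) gives A = 0, B = -1/3, so u_p = -t*sin(3*t)/3.
General solution: u = C1*cos(3*t) + C2*sin(3*t) - t*sin(3*t)/3.
Apply the initial conditions: u(0) = C1 = 1 and u'(0) = 3*C2 = -2. Solving gives C1 = 1, C2 = -2/3.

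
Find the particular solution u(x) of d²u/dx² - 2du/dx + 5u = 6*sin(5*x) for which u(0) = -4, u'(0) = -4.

Characteristic equation r² - 2r + 5 = 0 has discriminant (-2)² - 4·(5) = -16 < 0, so r = 1 ± 2i.
Hence u_h = C1*cos(2*x)*exp(x) + C2*exp(x)*sin(2*x).
Try u_p = A*cos(5*x) + B*sin(5*x). Substituting and equating the coefficients of cos(5x) and sin(5x) gives A = 3/25, B = -6/25, so u_p = -6*sin(5*x)/25 + 3*cos(5*x)/25.
General solution: u = -6*sin(5*x)/25 + 3*cos(5*x)/25 + C1*cos(2*x)*exp(x) + C2*exp(x)*sin(2*x).
Apply the initial conditions: u(0) = 3/25 + C1 = -4 and u'(0) = -6/5 + C1 + 2*C2 = -4. Solving gives C1 = -103/25, C2 = 33/50.

u = -6*sin(5*x)/25 + 3*cos(5*x)/25 - 103*cos(2*x)*exp(x)/25 + 33*exp(x)*sin(2*x)/50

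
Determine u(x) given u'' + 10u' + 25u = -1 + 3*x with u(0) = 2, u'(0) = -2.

Characteristic equation r² + 10r + 25 = 0 has discriminant (10)² - 4·(25) = 0, so r = -5 is a repeated root.
Hence u_h = (C1 + C2*x)*exp(-5*x).
For the particular solution try u_p = A0 + A1*x. Substituting and matching coefficients of each power of x gives A0 = -11/125, A1 = 3/25, so u_p = -11/125 + 3*x/25.
General solution: u = -11/125 + 3*x/25 + C1*exp(-5*x) + C2*x*exp(-5*x).
Apply the initial conditions: u(0) = -11/125 + C1 = 2 and u'(0) = 3/25 + C2 - 5*C1 = -2. Solving gives C1 = 261/125, C2 = 208/25.

u = -11/125 + 3*x/25 + 261*exp(-5*x)/125 + 208*x*exp(-5*x)/25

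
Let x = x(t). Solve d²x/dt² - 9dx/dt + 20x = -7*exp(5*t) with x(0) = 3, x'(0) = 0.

x = -5*exp(5*t) + 8*exp(4*t) - 7*t*exp(5*t)

Characteristic equation r² - 9r + 20 = 0 factors as (r - 5)(r - 4) = 0, so r = 5, 4.
Hence x_h = C1*exp(5*t) + C2*exp(4*t).
Since exp(5*t) solves the homogeneous equation (r = 5 is a root of multiplicity 1), multiply the trial by t. Try x_p = A*t*exp(5*t). Substituting into the equation and dividing by exp(5*t) gives A = -7, so x_p = -7*t*exp(5*t).
General solution: x = C1*exp(5*t) + C2*exp(4*t) - 7*t*exp(5*t).
Apply the initial conditions: x(0) = C1 + C2 = 3 and x'(0) = -7 + 4*C2 + 5*C1 = 0. Solving gives C1 = -5, C2 = 8.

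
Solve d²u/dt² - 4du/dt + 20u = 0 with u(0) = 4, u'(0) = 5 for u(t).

Characteristic equation r² - 4r + 20 = 0 has discriminant (-4)² - 4·(20) = -64 < 0, so r = 2 ± 4i.
Hence u_h = C1*cos(4*t)*exp(2*t) + C2*exp(2*t)*sin(4*t).
Apply the initial conditions: u(0) = C1 = 4 and u'(0) = 2*C1 + 4*C2 = 5. Solving gives C1 = 4, C2 = -3/4.

u = 4*cos(4*t)*exp(2*t) - 3*exp(2*t)*sin(4*t)/4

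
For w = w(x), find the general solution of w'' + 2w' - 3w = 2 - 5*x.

Characteristic equation r² + 2r - 3 = 0 factors as (r + 3)(r - 1) = 0, so r = -3, 1.
Hence w_h = C1*exp(-3*x) + C2*exp(x).
For the particular solution try w_p = A0 + A1*x. Substituting and matching coefficients of each power of x gives A0 = 4/9, A1 = 5/3, so w_p = 4/9 + 5*x/3.

w = 4/9 + 5*x/3 + C1*exp(-3*x) + C2*exp(x)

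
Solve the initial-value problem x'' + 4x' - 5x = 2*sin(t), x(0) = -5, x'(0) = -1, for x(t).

x = -53*exp(-5*t)/78 - 25*exp(t)/6 - 3*sin(t)/13 - 2*cos(t)/13

Characteristic equation r² + 4r - 5 = 0 factors as (r - 1)(r + 5) = 0, so r = 1, -5.
Hence x_h = C1*exp(t) + C2*exp(-5*t).
Try x_p = A*cos(t) + B*sin(t). Substituting and equating the coefficients of cos(t) and sin(t) gives A = -2/13, B = -3/13, so x_p = -3*sin(t)/13 - 2*cos(t)/13.
General solution: x = -3*sin(t)/13 - 2*cos(t)/13 + C1*exp(t) + C2*exp(-5*t).
Apply the initial conditions: x(0) = -2/13 + C1 + C2 = -5 and x'(0) = -3/13 + C1 - 5*C2 = -1. Solving gives C1 = -25/6, C2 = -53/78.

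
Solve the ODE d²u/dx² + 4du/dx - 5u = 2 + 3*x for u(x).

u = -22/25 - 3*x/5 + C1*exp(-5*x) + C2*exp(x)

Characteristic equation r² + 4r - 5 = 0 factors as (r + 5)(r - 1) = 0, so r = -5, 1.
Hence u_h = C1*exp(-5*x) + C2*exp(x).
For the particular solution try u_p = A0 + A1*x. Substituting and matching coefficients of each power of x gives A0 = -22/25, A1 = -3/5, so u_p = -22/25 - 3*x/5.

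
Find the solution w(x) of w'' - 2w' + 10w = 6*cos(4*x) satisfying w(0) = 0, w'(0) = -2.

Characteristic equation r² - 2r + 10 = 0 has discriminant (-2)² - 4·(10) = -36 < 0, so r = 1 ± 3i.
Hence w_h = C1*cos(3*x)*exp(x) + C2*exp(x)*sin(3*x).
Try w_p = A*cos(4*x) + B*sin(4*x). Substituting and equating the coefficients of cos(4x) and sin(4x) gives A = -9/25, B = -12/25, so w_p = -12*sin(4*x)/25 - 9*cos(4*x)/25.
General solution: w = -12*sin(4*x)/25 - 9*cos(4*x)/25 + C1*cos(3*x)*exp(x) + C2*exp(x)*sin(3*x).
Apply the initial conditions: w(0) = -9/25 + C1 = 0 and w'(0) = -48/25 + C1 + 3*C2 = -2. Solving gives C1 = 9/25, C2 = -11/75.

w = -12*sin(4*x)/25 - 9*cos(4*x)/25 - 11*exp(x)*sin(3*x)/75 + 9*cos(3*x)*exp(x)/25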